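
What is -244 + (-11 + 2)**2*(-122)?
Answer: -10126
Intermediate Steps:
-244 + (-11 + 2)**2*(-122) = -244 + (-9)**2*(-122) = -244 + 81*(-122) = -244 - 9882 = -10126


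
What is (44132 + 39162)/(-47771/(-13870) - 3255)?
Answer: -1155287780/45099079 ≈ -25.617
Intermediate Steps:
(44132 + 39162)/(-47771/(-13870) - 3255) = 83294/(-47771*(-1/13870) - 3255) = 83294/(47771/13870 - 3255) = 83294/(-45099079/13870) = 83294*(-13870/45099079) = -1155287780/45099079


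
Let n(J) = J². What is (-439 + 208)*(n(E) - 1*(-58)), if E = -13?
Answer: -52437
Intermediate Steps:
(-439 + 208)*(n(E) - 1*(-58)) = (-439 + 208)*((-13)² - 1*(-58)) = -231*(169 + 58) = -231*227 = -52437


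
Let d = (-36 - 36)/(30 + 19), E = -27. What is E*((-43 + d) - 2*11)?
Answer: 87939/49 ≈ 1794.7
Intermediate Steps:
d = -72/49 ≈ -1.4694
E*((-43 + d) - 2*11) = -27*((-43 - 72/49) - 2*11) = -27*(-2179/49 - 22) = -27*(-3257/49) = 87939/49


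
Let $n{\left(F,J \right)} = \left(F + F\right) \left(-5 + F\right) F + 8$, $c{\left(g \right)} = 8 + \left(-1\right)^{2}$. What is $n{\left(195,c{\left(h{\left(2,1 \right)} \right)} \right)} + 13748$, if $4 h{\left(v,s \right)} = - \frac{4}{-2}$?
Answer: $14463256$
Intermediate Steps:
$h{\left(v,s \right)} = \frac{1}{2}$ ($h{\left(v,s \right)} = \frac{\left(-4\right) \frac{1}{-2}}{4} = \frac{\left(-4\right) \left(- \frac{1}{2}\right)}{4} = \frac{1}{4} \cdot 2 = \frac{1}{2}$)
$c{\left(g \right)} = 9$ ($c{\left(g \right)} = 8 + 1 = 9$)
$n{\left(F,J \right)} = 8 + 2 F^{2} \left(-5 + F\right)$ ($n{\left(F,J \right)} = 2 F \left(-5 + F\right) F + 8 = 2 F^{2} \left(-5 + F\right) + 8 = 8 + 2 F^{2} \left(-5 + F\right)$)
$n{\left(195,c{\left(h{\left(2,1 \right)} \right)} \right)} + 13748 = \left(8 - 10 \cdot 195^{2} + 2 \cdot 195^{3}\right) + 13748 = \left(8 - 380250 + 2 \cdot 7414875\right) + 13748 = \left(8 - 380250 + 14829750\right) + 13748 = 14449508 + 13748 = 14463256$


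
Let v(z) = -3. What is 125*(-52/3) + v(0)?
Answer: -6509/3 ≈ -2169.7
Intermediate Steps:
125*(-52/3) + v(0) = 125*(-52/3) - 3 = -6500/3 - 3 = -6509/3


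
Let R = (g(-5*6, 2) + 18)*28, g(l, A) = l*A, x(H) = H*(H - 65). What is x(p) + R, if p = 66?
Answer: -1110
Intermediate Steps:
x(H) = H*(-65 + H)
g(l, A) = A*l
R = -1176 (R = (2*(-5*6) + 18)*28 = (2*(-30) + 18)*28 = (-60 + 18)*28 = -42*28 = -1176)
x(p) + R = 66*(-65 + 66) - 1176 = 66*1 - 1176 = 66 - 1176 = -1110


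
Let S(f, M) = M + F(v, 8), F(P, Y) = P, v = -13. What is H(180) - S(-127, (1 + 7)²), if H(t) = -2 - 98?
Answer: -151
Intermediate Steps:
H(t) = -100
S(f, M) = -13 + M (S(f, M) = M - 13 = -13 + M)
H(180) - S(-127, (1 + 7)²) = -100 - (-13 + (1 + 7)²) = -100 - (-13 + 8²) = -100 - (-13 + 64) = -100 - 1*51 = -100 - 51 = -151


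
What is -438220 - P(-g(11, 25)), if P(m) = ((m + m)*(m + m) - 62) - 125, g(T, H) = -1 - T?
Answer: -438609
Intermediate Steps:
P(m) = -187 + 4*m**2 (P(m) = ((2*m)*(2*m) - 62) - 125 = (4*m**2 - 62) - 125 = (-62 + 4*m**2) - 125 = -187 + 4*m**2)
-438220 - P(-g(11, 25)) = -438220 - (-187 + 4*(-(-1 - 1*11))**2) = -438220 - (-187 + 4*(-(-1 - 11))**2) = -438220 - (-187 + 4*(-1*(-12))**2) = -438220 - (-187 + 4*12**2) = -438220 - (-187 + 4*144) = -438220 - (-187 + 576) = -438220 - 1*389 = -438220 - 389 = -438609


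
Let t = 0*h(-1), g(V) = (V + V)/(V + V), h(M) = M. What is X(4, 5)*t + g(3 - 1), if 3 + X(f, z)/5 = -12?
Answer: 1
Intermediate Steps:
X(f, z) = -75 (X(f, z) = -15 + 5*(-12) = -15 - 60 = -75)
g(V) = 1 (g(V) = (2*V)/((2*V)) = (2*V)*(1/(2*V)) = 1)
t = 0 (t = 0*(-1) = 0)
X(4, 5)*t + g(3 - 1) = -75*0 + 1 = 0 + 1 = 1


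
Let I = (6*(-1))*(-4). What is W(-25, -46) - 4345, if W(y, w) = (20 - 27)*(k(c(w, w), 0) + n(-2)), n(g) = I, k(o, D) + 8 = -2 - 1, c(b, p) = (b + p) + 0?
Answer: -4436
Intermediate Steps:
I = 24 (I = -6*(-4) = 24)
c(b, p) = b + p
k(o, D) = -11 (k(o, D) = -8 + (-2 - 1) = -8 - 3 = -11)
n(g) = 24
W(y, w) = -91 (W(y, w) = (20 - 27)*(-11 + 24) = -7*13 = -91)
W(-25, -46) - 4345 = -91 - 4345 = -4436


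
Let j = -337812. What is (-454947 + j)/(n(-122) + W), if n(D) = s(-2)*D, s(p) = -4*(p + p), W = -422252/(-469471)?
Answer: 124059120163/305328380 ≈ 406.31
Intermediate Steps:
W = 422252/469471 (W = -422252*(-1/469471) = 422252/469471 ≈ 0.89942)
s(p) = -8*p
n(D) = 16*D (n(D) = (-8*(-2))*D = 16*D)
(-454947 + j)/(n(-122) + W) = (-454947 - 337812)/(16*(-122) + 422252/469471) = -792759/(-1952 + 422252/469471) = -792759/(-915985140/469471) = -792759*(-469471/915985140) = 124059120163/305328380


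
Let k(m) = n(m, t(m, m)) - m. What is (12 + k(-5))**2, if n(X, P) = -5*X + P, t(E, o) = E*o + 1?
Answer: 4624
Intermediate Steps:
t(E, o) = 1 + E*o
n(X, P) = P - 5*X
k(m) = 1 + m**2 - 6*m (k(m) = ((1 + m*m) - 5*m) - m = ((1 + m**2) - 5*m) - m = (1 + m**2 - 5*m) - m = 1 + m**2 - 6*m)
(12 + k(-5))**2 = (12 + (1 + (-5)**2 - 6*(-5)))**2 = (12 + (1 + 25 + 30))**2 = (12 + 56)**2 = 68**2 = 4624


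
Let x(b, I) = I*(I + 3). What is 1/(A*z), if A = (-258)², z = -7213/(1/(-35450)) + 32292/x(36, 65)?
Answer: 85/1446740108585244 ≈ 5.8753e-14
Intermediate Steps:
x(b, I) = I*(3 + I)
z = 21734572871/85 (z = -7213/(1/(-35450)) + 32292/((65*(3 + 65))) = -7213/(-1/35450) + 32292/((65*68)) = -7213*(-35450) + 32292/4420 = 255700850 + 32292*(1/4420) = 255700850 + 621/85 = 21734572871/85 ≈ 2.5570e+8)
A = 66564
1/(A*z) = 1/(66564*(21734572871/85)) = (1/66564)*(85/21734572871) = 85/1446740108585244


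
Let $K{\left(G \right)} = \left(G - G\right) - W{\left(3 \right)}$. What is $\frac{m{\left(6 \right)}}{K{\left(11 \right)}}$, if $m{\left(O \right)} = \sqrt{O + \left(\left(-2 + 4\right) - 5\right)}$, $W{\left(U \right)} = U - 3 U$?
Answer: $\frac{\sqrt{3}}{6} \approx 0.28868$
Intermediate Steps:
$W{\left(U \right)} = - 2 U$
$K{\left(G \right)} = 6$ ($K{\left(G \right)} = \left(G - G\right) - \left(-2\right) 3 = 0 - -6 = 0 + 6 = 6$)
$m{\left(O \right)} = \sqrt{-3 + O}$ ($m{\left(O \right)} = \sqrt{O + \left(2 - 5\right)} = \sqrt{O - 3} = \sqrt{-3 + O}$)
$\frac{m{\left(6 \right)}}{K{\left(11 \right)}} = \frac{\sqrt{-3 + 6}}{6} = \frac{\sqrt{3}}{6}$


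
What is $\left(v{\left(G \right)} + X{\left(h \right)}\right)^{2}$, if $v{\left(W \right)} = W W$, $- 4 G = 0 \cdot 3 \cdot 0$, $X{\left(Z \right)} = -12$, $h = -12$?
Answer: $144$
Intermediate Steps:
$G = 0$ ($G = - \frac{0 \cdot 3 \cdot 0}{4} = - \frac{0 \cdot 0}{4} = \left(- \frac{1}{4}\right) 0 = 0$)
$v{\left(W \right)} = W^{2}$
$\left(v{\left(G \right)} + X{\left(h \right)}\right)^{2} = \left(0^{2} - 12\right)^{2} = \left(0 - 12\right)^{2} = \left(-12\right)^{2} = 144$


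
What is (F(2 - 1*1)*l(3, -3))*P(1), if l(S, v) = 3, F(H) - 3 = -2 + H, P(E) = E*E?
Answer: 6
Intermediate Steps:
P(E) = E²
F(H) = 1 + H (F(H) = 3 + (-2 + H) = 1 + H)
(F(2 - 1*1)*l(3, -3))*P(1) = ((1 + (2 - 1*1))*3)*1² = ((1 + (2 - 1))*3)*1 = ((1 + 1)*3)*1 = (2*3)*1 = 6*1 = 6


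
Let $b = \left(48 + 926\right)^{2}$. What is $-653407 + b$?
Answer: $295269$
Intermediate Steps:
$b = 948676$ ($b = 974^{2} = 948676$)
$-653407 + b = -653407 + 948676 = 295269$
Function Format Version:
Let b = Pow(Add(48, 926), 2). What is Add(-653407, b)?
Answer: 295269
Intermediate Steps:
b = 948676 (b = Pow(974, 2) = 948676)
Add(-653407, b) = Add(-653407, 948676) = 295269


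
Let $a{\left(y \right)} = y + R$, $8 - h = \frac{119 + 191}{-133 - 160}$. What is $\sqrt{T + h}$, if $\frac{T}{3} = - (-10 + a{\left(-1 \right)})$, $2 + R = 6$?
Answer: $\frac{\sqrt{2580451}}{293} \approx 5.4825$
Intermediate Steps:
$h = \frac{2654}{293}$ ($h = 8 - \frac{119 + 191}{-133 - 160} = 8 - \frac{310}{-293} = 8 - 310 \left(- \frac{1}{293}\right) = 8 - - \frac{310}{293} = 8 + \frac{310}{293} = \frac{2654}{293} \approx 9.058$)
$R = 4$ ($R = -2 + 6 = 4$)
$a{\left(y \right)} = 4 + y$ ($a{\left(y \right)} = y + 4 = 4 + y$)
$T = 21$ ($T = 3 \left(- (-10 + \left(4 - 1\right))\right) = 3 \left(- (-10 + 3)\right) = 3 \left(\left(-1\right) \left(-7\right)\right) = 3 \cdot 7 = 21$)
$\sqrt{T + h} = \sqrt{21 + \frac{2654}{293}} = \sqrt{\frac{8807}{293}} = \frac{\sqrt{2580451}}{293}$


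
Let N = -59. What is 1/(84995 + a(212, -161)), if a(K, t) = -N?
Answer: 1/85054 ≈ 1.1757e-5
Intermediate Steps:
a(K, t) = 59 (a(K, t) = -1*(-59) = 59)
1/(84995 + a(212, -161)) = 1/(84995 + 59) = 1/85054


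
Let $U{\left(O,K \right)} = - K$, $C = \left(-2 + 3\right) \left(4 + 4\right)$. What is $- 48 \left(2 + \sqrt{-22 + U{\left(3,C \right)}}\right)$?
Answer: $-96 - 48 i \sqrt{30} \approx -96.0 - 262.91 i$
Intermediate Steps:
$C = 8$ ($C = 1 \cdot 8 = 8$)
$- 48 \left(2 + \sqrt{-22 + U{\left(3,C \right)}}\right) = - 48 \left(2 + \sqrt{-22 - 8}\right) = - 48 \left(2 + \sqrt{-30}\right) = - 48 \left(2 + i \sqrt{30}\right) = -96 - 48 i \sqrt{30}$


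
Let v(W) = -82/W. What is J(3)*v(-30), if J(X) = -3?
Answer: -41/5 ≈ -8.2000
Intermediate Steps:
J(3)*v(-30) = -(-246)/(-30) = -(-246)*(-1)/30 = -3*41/15 = -41/5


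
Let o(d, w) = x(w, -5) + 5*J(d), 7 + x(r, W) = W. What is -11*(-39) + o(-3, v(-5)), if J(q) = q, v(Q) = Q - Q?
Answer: 402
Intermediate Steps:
v(Q) = 0
x(r, W) = -7 + W
o(d, w) = -12 + 5*d (o(d, w) = (-7 - 5) + 5*d = -12 + 5*d)
-11*(-39) + o(-3, v(-5)) = -11*(-39) + (-12 + 5*(-3)) = 429 + (-12 - 15) = 429 - 27 = 402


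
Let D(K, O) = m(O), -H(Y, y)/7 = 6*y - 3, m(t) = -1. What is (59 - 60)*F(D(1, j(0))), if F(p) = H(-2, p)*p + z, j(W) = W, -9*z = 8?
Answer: 575/9 ≈ 63.889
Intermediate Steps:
H(Y, y) = 21 - 42*y (H(Y, y) = -7*(6*y - 3) = -7*(-3 + 6*y) = 21 - 42*y)
z = -8/9 (z = -⅑*8 = -8/9 ≈ -0.88889)
D(K, O) = -1
F(p) = -8/9 + p*(21 - 42*p) (F(p) = (21 - 42*p)*p - 8/9 = p*(21 - 42*p) - 8/9 = -8/9 + p*(21 - 42*p))
(59 - 60)*F(D(1, j(0))) = (59 - 60)*(-8/9 - 42*(-1)² + 21*(-1)) = -(-8/9 - 42*1 - 21) = -(-8/9 - 42 - 21) = -1*(-575/9) = 575/9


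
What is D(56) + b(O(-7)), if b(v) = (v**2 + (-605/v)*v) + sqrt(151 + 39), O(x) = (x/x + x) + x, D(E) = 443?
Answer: 7 + sqrt(190) ≈ 20.784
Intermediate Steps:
O(x) = 1 + 2*x (O(x) = (1 + x) + x = 1 + 2*x)
b(v) = -605 + sqrt(190) + v**2 (b(v) = (v**2 - 605) + sqrt(190) = (-605 + v**2) + sqrt(190) = -605 + sqrt(190) + v**2)
D(56) + b(O(-7)) = 443 + (-605 + sqrt(190) + (1 + 2*(-7))**2) = 443 + (-605 + sqrt(190) + (1 - 14)**2) = 443 + (-605 + sqrt(190) + (-13)**2) = 443 + (-605 + sqrt(190) + 169) = 443 + (-436 + sqrt(190)) = 7 + sqrt(190)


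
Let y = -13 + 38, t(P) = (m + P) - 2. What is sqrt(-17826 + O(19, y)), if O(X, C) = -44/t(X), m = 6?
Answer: I*sqrt(9430966)/23 ≈ 133.52*I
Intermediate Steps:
t(P) = 4 + P (t(P) = (6 + P) - 2 = 4 + P)
y = 25
O(X, C) = -44/(4 + X)
sqrt(-17826 + O(19, y)) = sqrt(-17826 - 44/(4 + 19)) = sqrt(-17826 - 44/23) = sqrt(-410042/23) = I*sqrt(9430966)/23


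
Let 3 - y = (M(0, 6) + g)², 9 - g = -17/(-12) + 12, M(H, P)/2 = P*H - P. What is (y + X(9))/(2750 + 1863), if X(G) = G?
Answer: -37081/664272 ≈ -0.055822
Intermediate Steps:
M(H, P) = -2*P + 2*H*P (M(H, P) = 2*(P*H - P) = 2*(H*P - P) = 2*(-P + H*P) = -2*P + 2*H*P)
g = -53/12 (g = 9 - (-17/(-12) + 12) = 9 - (-17*(-1/12) + 12) = 9 - (17/12 + 12) = 9 - 1*161/12 = 9 - 161/12 = -53/12 ≈ -4.4167)
y = -38377/144 (y = 3 - (2*6*(-1 + 0) - 53/12)² = 3 - (2*6*(-1) - 53/12)² = 3 - (-12 - 53/12)² = 3 - (-197/12)² = 3 - 1*38809/144 = 3 - 38809/144 = -38377/144 ≈ -266.51)
(y + X(9))/(2750 + 1863) = (-38377/144 + 9)/(2750 + 1863) = -37081/144/4613 = -37081/144*1/4613 = -37081/664272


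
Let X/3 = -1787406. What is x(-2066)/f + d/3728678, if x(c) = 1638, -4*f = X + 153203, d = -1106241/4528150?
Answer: 185913096843603/147813577252790900 ≈ 0.0012578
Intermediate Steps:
X = -5362218 (X = 3*(-1787406) = -5362218)
d = -1106241/4528150 (d = -1106241*1/4528150 = -1106241/4528150 ≈ -0.24430)
f = 5209015/4 (f = -(-5362218 + 153203)/4 = -¼*(-5209015) = 5209015/4 ≈ 1.3023e+6)
x(-2066)/f + d/3728678 = 1638/(5209015/4) - 1106241/4528150/3728678 = 1638*(4/5209015) - 1106241/4528150*1/3728678 = 936/744145 - 65073/993177252100 = 185913096843603/147813577252790900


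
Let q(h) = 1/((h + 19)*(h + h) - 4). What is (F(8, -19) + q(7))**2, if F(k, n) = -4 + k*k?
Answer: 466603201/129600 ≈ 3600.3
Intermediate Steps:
F(k, n) = -4 + k**2
q(h) = 1/(-4 + 2*h*(19 + h)) (q(h) = 1/((19 + h)*(2*h) - 4) = 1/(2*h*(19 + h) - 4) = 1/(-4 + 2*h*(19 + h)))
(F(8, -19) + q(7))**2 = ((-4 + 8**2) + 1/(2*(-2 + 7**2 + 19*7)))**2 = ((-4 + 64) + 1/(2*(-2 + 49 + 133)))**2 = (60 + (1/2)/180)**2 = (60 + (1/2)*(1/180))**2 = (60 + 1/360)**2 = (21601/360)**2 = 466603201/129600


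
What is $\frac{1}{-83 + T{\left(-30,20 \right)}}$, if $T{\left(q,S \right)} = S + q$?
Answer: $- \frac{1}{93} \approx -0.010753$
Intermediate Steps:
$\frac{1}{-83 + T{\left(-30,20 \right)}} = \frac{1}{-83 + \left(20 - 30\right)} = \frac{1}{-83 - 10} = \frac{1}{-93} = - \frac{1}{93}$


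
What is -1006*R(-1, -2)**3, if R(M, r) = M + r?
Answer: 27162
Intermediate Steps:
-1006*R(-1, -2)**3 = -1006*(-1 - 2)**3 = -1006*(-3)**3 = -1006*(-27) = 27162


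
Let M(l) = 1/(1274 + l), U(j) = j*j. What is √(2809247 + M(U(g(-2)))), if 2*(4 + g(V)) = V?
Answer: √4740326198346/1299 ≈ 1676.1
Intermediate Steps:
g(V) = -4 + V/2
U(j) = j²
√(2809247 + M(U(g(-2)))) = √(2809247 + 1/(1274 + (-4 + (½)*(-2))²)) = √(2809247 + 1/(1274 + (-4 - 1)²)) = √(2809247 + 1/(1274 + (-5)²)) = √(2809247 + 1/(1274 + 25)) = √(2809247 + 1/1299) = √(3649211854/1299) = √4740326198346/1299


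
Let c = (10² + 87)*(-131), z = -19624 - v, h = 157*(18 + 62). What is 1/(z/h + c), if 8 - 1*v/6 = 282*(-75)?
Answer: -3140/76957223 ≈ -4.0802e-5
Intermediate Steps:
v = 126948 (v = 48 - 1692*(-75) = 48 - 6*(-21150) = 48 + 126900 = 126948)
h = 12560 (h = 157*80 = 12560)
z = -146572 (z = -19624 - 1*126948 = -19624 - 126948 = -146572)
c = -24497 (c = (100 + 87)*(-131) = 187*(-131) = -24497)
1/(z/h + c) = 1/(-146572/12560 - 24497) = 1/(-146572*1/12560 - 24497) = 1/(-36643/3140 - 24497) = 1/(-76957223/3140) = -3140/76957223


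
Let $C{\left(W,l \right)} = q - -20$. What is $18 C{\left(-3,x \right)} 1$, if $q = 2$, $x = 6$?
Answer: $396$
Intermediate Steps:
$C{\left(W,l \right)} = 22$ ($C{\left(W,l \right)} = 2 - -20 = 2 + 20 = 22$)
$18 C{\left(-3,x \right)} 1 = 18 \cdot 22 \cdot 1 = 396 \cdot 1 = 396$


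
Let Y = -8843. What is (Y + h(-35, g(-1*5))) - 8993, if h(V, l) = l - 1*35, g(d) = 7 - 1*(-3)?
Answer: -17861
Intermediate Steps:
g(d) = 10 (g(d) = 7 + 3 = 10)
h(V, l) = -35 + l (h(V, l) = l - 35 = -35 + l)
(Y + h(-35, g(-1*5))) - 8993 = (-8843 + (-35 + 10)) - 8993 = (-8843 - 25) - 8993 = -8868 - 8993 = -17861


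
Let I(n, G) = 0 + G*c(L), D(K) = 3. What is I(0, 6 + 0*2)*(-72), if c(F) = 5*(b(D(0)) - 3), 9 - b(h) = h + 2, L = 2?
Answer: -2160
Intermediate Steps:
b(h) = 7 - h (b(h) = 9 - (h + 2) = 9 - (2 + h) = 9 + (-2 - h) = 7 - h)
c(F) = 5 (c(F) = 5*((7 - 1*3) - 3) = 5*((7 - 3) - 3) = 5*(4 - 3) = 5*1 = 5)
I(n, G) = 5*G (I(n, G) = 0 + G*5 = 0 + 5*G = 5*G)
I(0, 6 + 0*2)*(-72) = (5*(6 + 0*2))*(-72) = (5*(6 + 0))*(-72) = (5*6)*(-72) = 30*(-72) = -2160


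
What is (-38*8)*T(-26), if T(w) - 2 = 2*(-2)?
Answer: 608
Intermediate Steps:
T(w) = -2 (T(w) = 2 + 2*(-2) = 2 - 4 = -2)
(-38*8)*T(-26) = -38*8*(-2) = -304*(-2) = 608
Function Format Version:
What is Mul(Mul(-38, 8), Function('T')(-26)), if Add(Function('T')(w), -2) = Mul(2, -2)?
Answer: 608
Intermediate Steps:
Function('T')(w) = -2 (Function('T')(w) = Add(2, Mul(2, -2)) = Add(2, -4) = -2)
Mul(Mul(-38, 8), Function('T')(-26)) = Mul(Mul(-38, 8), -2) = Mul(-304, -2) = 608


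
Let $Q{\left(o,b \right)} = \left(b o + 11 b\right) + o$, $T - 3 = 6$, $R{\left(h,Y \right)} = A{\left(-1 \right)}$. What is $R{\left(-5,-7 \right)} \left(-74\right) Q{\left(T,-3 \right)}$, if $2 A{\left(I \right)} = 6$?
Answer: $11322$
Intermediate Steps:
$A{\left(I \right)} = 3$ ($A{\left(I \right)} = \frac{1}{2} \cdot 6 = 3$)
$R{\left(h,Y \right)} = 3$
$T = 9$ ($T = 3 + 6 = 9$)
$Q{\left(o,b \right)} = o + 11 b + b o$ ($Q{\left(o,b \right)} = \left(11 b + b o\right) + o = o + 11 b + b o$)
$R{\left(-5,-7 \right)} \left(-74\right) Q{\left(T,-3 \right)} = 3 \left(-74\right) \left(9 + 11 \left(-3\right) - 27\right) = - 222 \left(9 - 33 - 27\right) = \left(-222\right) \left(-51\right) = 11322$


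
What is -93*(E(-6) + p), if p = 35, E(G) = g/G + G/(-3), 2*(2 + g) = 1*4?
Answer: -3441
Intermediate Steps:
g = 0 (g = -2 + (1*4)/2 = -2 + (½)*4 = -2 + 2 = 0)
E(G) = -G/3 (E(G) = 0/G + G/(-3) = 0 + G*(-⅓) = 0 - G/3 = -G/3)
-93*(E(-6) + p) = -93*(-⅓*(-6) + 35) = -93*(2 + 35) = -93*37 = -3441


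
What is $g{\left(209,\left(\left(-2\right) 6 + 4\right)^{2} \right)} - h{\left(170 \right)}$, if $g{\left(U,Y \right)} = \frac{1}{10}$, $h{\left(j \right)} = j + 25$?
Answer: $- \frac{1949}{10} \approx -194.9$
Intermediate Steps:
$h{\left(j \right)} = 25 + j$
$g{\left(U,Y \right)} = \frac{1}{10}$
$g{\left(209,\left(\left(-2\right) 6 + 4\right)^{2} \right)} - h{\left(170 \right)} = \frac{1}{10} - \left(25 + 170\right) = \frac{1}{10} - 195 = - \frac{1949}{10}$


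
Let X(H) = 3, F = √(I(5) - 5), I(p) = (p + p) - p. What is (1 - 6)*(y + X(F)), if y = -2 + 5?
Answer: -30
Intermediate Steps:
I(p) = p (I(p) = 2*p - p = p)
y = 3
F = 0 (F = √(5 - 5) = √0 = 0)
(1 - 6)*(y + X(F)) = (1 - 6)*(3 + 3) = -5*6 = -30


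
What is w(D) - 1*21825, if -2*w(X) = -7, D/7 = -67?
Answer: -43643/2 ≈ -21822.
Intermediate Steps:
D = -469 (D = 7*(-67) = -469)
w(X) = 7/2 (w(X) = -½*(-7) = 7/2)
w(D) - 1*21825 = 7/2 - 1*21825 = 7/2 - 21825 = -43643/2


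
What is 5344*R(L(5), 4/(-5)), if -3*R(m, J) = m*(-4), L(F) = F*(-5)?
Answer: -534400/3 ≈ -1.7813e+5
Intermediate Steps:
L(F) = -5*F
R(m, J) = 4*m/3 (R(m, J) = -m*(-4)/3 = -(-4)*m/3 = 4*m/3)
5344*R(L(5), 4/(-5)) = 5344*(4*(-5*5)/3) = 5344*((4/3)*(-25)) = 5344*(-100/3) = -534400/3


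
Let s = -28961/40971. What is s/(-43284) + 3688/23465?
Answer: 6540937331497/41612567347260 ≈ 0.15719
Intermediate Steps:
s = -28961/40971 ≈ -0.70687
s/(-43284) + 3688/23465 = -28961/40971/(-43284) + 3688/23465 = -28961/40971*(-1/43284) + 3688*(1/23465) = 28961/1773388764 + 3688/23465 = 6540937331497/41612567347260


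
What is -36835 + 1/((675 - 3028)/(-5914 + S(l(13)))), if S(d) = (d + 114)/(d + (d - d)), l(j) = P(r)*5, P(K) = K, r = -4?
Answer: -4788223/130 ≈ -36833.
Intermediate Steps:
l(j) = -20 (l(j) = -4*5 = -20)
S(d) = (114 + d)/d (S(d) = (114 + d)/(d + 0) = (114 + d)/d)
-36835 + 1/((675 - 3028)/(-5914 + S(l(13)))) = -36835 + 1/((675 - 3028)/(-5914 + (114 - 20)/(-20))) = -36835 + 1/(-2353/(-5914 - 1/20*94)) = -36835 + 1/(-2353/(-5914 - 47/10)) = -36835 + 1/(-2353/(-59187/10)) = -36835 + 1/(-2353*(-10/59187)) = -36835 + 1/(130/327) = -36835 + 327/130 = -4788223/130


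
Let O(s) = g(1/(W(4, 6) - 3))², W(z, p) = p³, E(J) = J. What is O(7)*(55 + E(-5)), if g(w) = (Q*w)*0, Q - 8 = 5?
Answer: 0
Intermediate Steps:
Q = 13 (Q = 8 + 5 = 13)
g(w) = 0 (g(w) = (13*w)*0 = 0)
O(s) = 0 (O(s) = 0² = 0)
O(7)*(55 + E(-5)) = 0*(55 - 5) = 0*50 = 0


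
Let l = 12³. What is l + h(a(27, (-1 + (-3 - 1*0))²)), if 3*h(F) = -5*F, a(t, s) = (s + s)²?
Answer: 64/3 ≈ 21.333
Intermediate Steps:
a(t, s) = 4*s² (a(t, s) = (2*s)² = 4*s²)
h(F) = -5*F/3 (h(F) = (-5*F)/3 = -5*F/3)
l = 1728
l + h(a(27, (-1 + (-3 - 1*0))²)) = 1728 - 20*((-1 + (-3 - 1*0))²)²/3 = 1728 - 20*((-1 + (-3 + 0))²)²/3 = 1728 - 20*((-1 - 3)²)²/3 = 1728 - 20*((-4)²)²/3 = 1728 - 20*16²/3 = 1728 - 20*256/3 = 1728 - 5/3*1024 = 1728 - 5120/3 = 64/3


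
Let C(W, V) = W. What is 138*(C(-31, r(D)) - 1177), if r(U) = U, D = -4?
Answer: -166704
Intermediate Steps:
138*(C(-31, r(D)) - 1177) = 138*(-31 - 1177) = 138*(-1208) = -166704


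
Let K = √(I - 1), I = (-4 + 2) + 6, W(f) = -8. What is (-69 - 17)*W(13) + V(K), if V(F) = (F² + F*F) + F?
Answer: 694 + √3 ≈ 695.73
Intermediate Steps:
I = 4 (I = -2 + 6 = 4)
K = √3 (K = √(4 - 1) = √3 ≈ 1.7320)
V(F) = F + 2*F² (V(F) = (F² + F²) + F = 2*F² + F = F + 2*F²)
(-69 - 17)*W(13) + V(K) = (-69 - 17)*(-8) + √3*(1 + 2*√3) = -86*(-8) + √3*(1 + 2*√3) = 688 + √3*(1 + 2*√3)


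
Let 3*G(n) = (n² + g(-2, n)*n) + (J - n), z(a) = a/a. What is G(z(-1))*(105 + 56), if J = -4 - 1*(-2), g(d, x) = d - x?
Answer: -805/3 ≈ -268.33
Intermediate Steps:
z(a) = 1
J = -2 (J = -4 + 2 = -2)
G(n) = -⅔ - n/3 + n²/3 + n*(-2 - n)/3 (G(n) = ((n² + (-2 - n)*n) + (-2 - n))/3 = ((n² + n*(-2 - n)) + (-2 - n))/3 = (-2 + n² - n + n*(-2 - n))/3 = -⅔ - n/3 + n²/3 + n*(-2 - n)/3)
G(z(-1))*(105 + 56) = (-⅔ - 1*1)*(105 + 56) = (-⅔ - 1)*161 = -5/3*161 = -805/3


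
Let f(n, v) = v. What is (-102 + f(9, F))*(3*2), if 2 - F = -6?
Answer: -564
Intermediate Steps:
F = 8 (F = 2 - 1*(-6) = 2 + 6 = 8)
(-102 + f(9, F))*(3*2) = (-102 + 8)*(3*2) = -94*6 = -564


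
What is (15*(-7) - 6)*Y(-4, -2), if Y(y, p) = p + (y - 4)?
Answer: 1110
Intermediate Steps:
Y(y, p) = -4 + p + y (Y(y, p) = p + (-4 + y) = -4 + p + y)
(15*(-7) - 6)*Y(-4, -2) = (15*(-7) - 6)*(-4 - 2 - 4) = (-105 - 6)*(-10) = -111*(-10) = 1110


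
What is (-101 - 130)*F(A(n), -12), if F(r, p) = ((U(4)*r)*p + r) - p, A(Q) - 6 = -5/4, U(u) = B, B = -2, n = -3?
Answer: -120813/4 ≈ -30203.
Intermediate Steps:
U(u) = -2
A(Q) = 19/4 (A(Q) = 6 - 5/4 = 19/4)
F(r, p) = r - p - 2*p*r (F(r, p) = ((-2*r)*p + r) - p = (-2*p*r + r) - p = (r - 2*p*r) - p = r - p - 2*p*r)
(-101 - 130)*F(A(n), -12) = (-101 - 130)*(19/4 - 1*(-12) - 2*(-12)*19/4) = -231*(19/4 + 12 + 114) = -231*523/4 = -120813/4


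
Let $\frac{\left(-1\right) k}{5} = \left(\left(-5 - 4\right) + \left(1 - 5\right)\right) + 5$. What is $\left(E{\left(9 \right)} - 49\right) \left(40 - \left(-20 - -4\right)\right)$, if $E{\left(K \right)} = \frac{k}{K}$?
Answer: $- \frac{22456}{9} \approx -2495.1$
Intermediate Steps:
$k = 40$ ($k = - 5 \left(\left(\left(-5 - 4\right) + \left(1 - 5\right)\right) + 5\right) = - 5 \left(\left(-9 - 4\right) + 5\right) = - 5 \left(-13 + 5\right) = \left(-5\right) \left(-8\right) = 40$)
$E{\left(K \right)} = \frac{40}{K}$
$\left(E{\left(9 \right)} - 49\right) \left(40 - \left(-20 - -4\right)\right) = \left(\frac{40}{9} - 49\right) \left(40 - \left(-20 - -4\right)\right) = \left(40 \cdot \frac{1}{9} - 49\right) \left(40 - \left(-20 + 4\right)\right) = \left(\frac{40}{9} - 49\right) \left(40 - -16\right) = - \frac{401 \left(40 + 16\right)}{9} = \left(- \frac{401}{9}\right) 56 = - \frac{22456}{9}$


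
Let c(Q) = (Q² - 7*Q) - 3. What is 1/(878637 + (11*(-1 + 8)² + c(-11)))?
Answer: 1/879371 ≈ 1.1372e-6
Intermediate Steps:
c(Q) = -3 + Q² - 7*Q
1/(878637 + (11*(-1 + 8)² + c(-11))) = 1/(878637 + (11*(-1 + 8)² + (-3 + (-11)² - 7*(-11)))) = 1/(878637 + (11*7² + (-3 + 121 + 77))) = 1/(878637 + (11*49 + 195)) = 1/(878637 + (539 + 195)) = 1/(878637 + 734) = 1/879371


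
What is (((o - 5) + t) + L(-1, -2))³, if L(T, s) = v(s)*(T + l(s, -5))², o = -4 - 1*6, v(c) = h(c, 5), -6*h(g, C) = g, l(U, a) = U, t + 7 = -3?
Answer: -10648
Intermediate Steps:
t = -10 (t = -7 - 3 = -10)
h(g, C) = -g/6
v(c) = -c/6
o = -10 (o = -4 - 6 = -10)
L(T, s) = -s*(T + s)²/6 (L(T, s) = (-s/6)*(T + s)² = -s*(T + s)²/6)
(((o - 5) + t) + L(-1, -2))³ = (((-10 - 5) - 10) - ⅙*(-2)*(-1 - 2)²)³ = ((-15 - 10) - ⅙*(-2)*(-3)²)³ = (-25 - ⅙*(-2)*9)³ = (-25 + 3)³ = (-22)³ = -10648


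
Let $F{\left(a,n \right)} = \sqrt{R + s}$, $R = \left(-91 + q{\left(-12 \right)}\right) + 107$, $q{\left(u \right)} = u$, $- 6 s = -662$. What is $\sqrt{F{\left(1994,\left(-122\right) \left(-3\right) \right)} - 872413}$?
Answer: $\frac{\sqrt{-7851717 + 21 \sqrt{21}}}{3} \approx 934.02 i$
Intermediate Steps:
$s = \frac{331}{3}$ ($s = \left(- \frac{1}{6}\right) \left(-662\right) = \frac{331}{3} \approx 110.33$)
$R = 4$ ($R = \left(-91 - 12\right) + 107 = -103 + 107 = 4$)
$F{\left(a,n \right)} = \frac{7 \sqrt{21}}{3}$ ($F{\left(a,n \right)} = \sqrt{4 + \frac{331}{3}} = \sqrt{\frac{343}{3}} = \frac{7 \sqrt{21}}{3}$)
$\sqrt{F{\left(1994,\left(-122\right) \left(-3\right) \right)} - 872413} = \sqrt{\frac{7 \sqrt{21}}{3} - 872413} = \sqrt{-872413 + \frac{7 \sqrt{21}}{3}}$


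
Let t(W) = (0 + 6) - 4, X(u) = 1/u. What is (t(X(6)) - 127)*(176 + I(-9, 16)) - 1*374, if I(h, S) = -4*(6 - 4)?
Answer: -21374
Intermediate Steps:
I(h, S) = -8 (I(h, S) = -4*2 = -8)
t(W) = 2 (t(W) = 6 - 4 = 2)
(t(X(6)) - 127)*(176 + I(-9, 16)) - 1*374 = (2 - 127)*(176 - 8) - 1*374 = -125*168 - 374 = -21000 - 374 = -21374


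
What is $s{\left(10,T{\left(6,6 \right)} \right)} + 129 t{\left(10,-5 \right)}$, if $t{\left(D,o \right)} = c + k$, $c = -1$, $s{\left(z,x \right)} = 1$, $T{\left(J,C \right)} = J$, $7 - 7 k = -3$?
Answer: $\frac{394}{7} \approx 56.286$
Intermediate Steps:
$k = \frac{10}{7}$ ($k = 1 - - \frac{3}{7} = 1 + \frac{3}{7} = \frac{10}{7} \approx 1.4286$)
$t{\left(D,o \right)} = \frac{3}{7}$ ($t{\left(D,o \right)} = -1 + \frac{10}{7} = \frac{3}{7}$)
$s{\left(10,T{\left(6,6 \right)} \right)} + 129 t{\left(10,-5 \right)} = 1 + 129 \cdot \frac{3}{7} = 1 + \frac{387}{7} = \frac{394}{7}$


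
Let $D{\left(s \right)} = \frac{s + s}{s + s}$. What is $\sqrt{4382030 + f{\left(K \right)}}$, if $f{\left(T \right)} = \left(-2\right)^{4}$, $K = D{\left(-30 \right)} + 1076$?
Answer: $3 \sqrt{486894} \approx 2093.3$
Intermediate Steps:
$D{\left(s \right)} = 1$ ($D{\left(s \right)} = \frac{2 s}{2 s} = 2 s \frac{1}{2 s} = 1$)
$K = 1077$ ($K = 1 + 1076 = 1077$)
$f{\left(T \right)} = 16$
$\sqrt{4382030 + f{\left(K \right)}} = \sqrt{4382030 + 16} = \sqrt{4382046} = 3 \sqrt{486894}$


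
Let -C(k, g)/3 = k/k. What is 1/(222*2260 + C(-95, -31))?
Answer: 1/501717 ≈ 1.9932e-6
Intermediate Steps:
C(k, g) = -3 (C(k, g) = -3*k/k = -3*1 = -3)
1/(222*2260 + C(-95, -31)) = 1/(222*2260 - 3) = 1/(501720 - 3) = 1/501717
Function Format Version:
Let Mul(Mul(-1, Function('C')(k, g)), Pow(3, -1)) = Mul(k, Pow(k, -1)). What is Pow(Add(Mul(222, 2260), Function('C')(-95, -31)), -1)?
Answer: Rational(1, 501717) ≈ 1.9932e-6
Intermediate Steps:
Function('C')(k, g) = -3 (Function('C')(k, g) = Mul(-3, Mul(k, Pow(k, -1))) = Mul(-3, 1) = -3)
Pow(Add(Mul(222, 2260), Function('C')(-95, -31)), -1) = Pow(Add(Mul(222, 2260), -3), -1) = Pow(Add(501720, -3), -1) = Pow(501717, -1) = Rational(1, 501717)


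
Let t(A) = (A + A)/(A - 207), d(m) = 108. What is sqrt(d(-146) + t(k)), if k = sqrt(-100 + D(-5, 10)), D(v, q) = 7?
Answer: sqrt(2)*sqrt((11178 - 55*I*sqrt(93))/(207 - I*sqrt(93))) ≈ 10.393 - 0.0044731*I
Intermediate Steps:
k = I*sqrt(93) (k = sqrt(-100 + 7) = sqrt(-93) = I*sqrt(93) ≈ 9.6436*I)
t(A) = 2*A/(-207 + A) (t(A) = (2*A)/(-207 + A) = 2*A/(-207 + A))
sqrt(d(-146) + t(k)) = sqrt(108 + 2*(I*sqrt(93))/(-207 + I*sqrt(93))) = sqrt(108 + 2*I*sqrt(93)/(-207 + I*sqrt(93)))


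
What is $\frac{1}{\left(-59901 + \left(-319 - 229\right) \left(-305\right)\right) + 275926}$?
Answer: $\frac{1}{383165} \approx 2.6098 \cdot 10^{-6}$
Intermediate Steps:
$\frac{1}{\left(-59901 + \left(-319 - 229\right) \left(-305\right)\right) + 275926} = \frac{1}{\left(-59901 - -167140\right) + 275926} = \frac{1}{\left(-59901 + 167140\right) + 275926} = \frac{1}{107239 + 275926} = \frac{1}{383165}$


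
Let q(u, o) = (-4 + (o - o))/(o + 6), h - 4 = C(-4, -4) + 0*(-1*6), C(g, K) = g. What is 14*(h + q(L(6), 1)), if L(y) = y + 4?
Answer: -8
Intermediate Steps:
h = 0 (h = 4 + (-4 + 0*(-1*6)) = 4 + (-4 + 0*(-6)) = 4 + (-4 + 0) = 4 - 4 = 0)
L(y) = 4 + y
q(u, o) = -4/(6 + o) (q(u, o) = (-4 + 0)/(6 + o) = -4/(6 + o))
14*(h + q(L(6), 1)) = 14*(0 - 4/(6 + 1)) = 14*(0 - 4/7) = 14*(-4/7) = -8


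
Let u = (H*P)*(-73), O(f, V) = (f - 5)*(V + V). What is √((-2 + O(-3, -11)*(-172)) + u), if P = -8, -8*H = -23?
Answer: I*√28595 ≈ 169.1*I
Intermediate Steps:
H = 23/8 (H = -⅛*(-23) = 23/8 ≈ 2.8750)
O(f, V) = 2*V*(-5 + f) (O(f, V) = (-5 + f)*(2*V) = 2*V*(-5 + f))
u = 1679 (u = ((23/8)*(-8))*(-73) = -23*(-73) = 1679)
√((-2 + O(-3, -11)*(-172)) + u) = √((-2 + (2*(-11)*(-5 - 3))*(-172)) + 1679) = √((-2 + (2*(-11)*(-8))*(-172)) + 1679) = √((-2 + 176*(-172)) + 1679) = √((-2 - 30272) + 1679) = √(-30274 + 1679) = √(-28595) = I*√28595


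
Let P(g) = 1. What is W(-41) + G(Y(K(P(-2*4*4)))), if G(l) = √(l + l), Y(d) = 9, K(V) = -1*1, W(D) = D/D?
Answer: 1 + 3*√2 ≈ 5.2426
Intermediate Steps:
W(D) = 1
K(V) = -1
G(l) = √2*√l (G(l) = √(2*l) = √2*√l)
W(-41) + G(Y(K(P(-2*4*4)))) = 1 + √2*√9 = 1 + √2*3 = 1 + 3*√2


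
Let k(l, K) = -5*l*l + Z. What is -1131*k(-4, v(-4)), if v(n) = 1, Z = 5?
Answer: 84825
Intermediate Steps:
k(l, K) = 5 - 5*l² (k(l, K) = -5*l*l + 5 = -5*l² + 5 = 5 - 5*l²)
-1131*k(-4, v(-4)) = -1131*(5 - 5*(-4)²) = -1131*(5 - 5*16) = -1131*(5 - 80) = -1131*(-75) = 84825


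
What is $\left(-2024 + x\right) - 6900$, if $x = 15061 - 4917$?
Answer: $1220$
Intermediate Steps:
$x = 10144$
$\left(-2024 + x\right) - 6900 = \left(-2024 + 10144\right) - 6900 = 8120 - 6900 = 1220$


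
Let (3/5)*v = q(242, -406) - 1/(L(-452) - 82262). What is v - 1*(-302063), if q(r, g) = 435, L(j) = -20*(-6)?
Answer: 74614835693/246426 ≈ 3.0279e+5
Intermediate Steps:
L(j) = 120
v = 178658855/246426 (v = 5*(435 - 1/(120 - 82262))/3 = 5*(435 - 1/(-82142))/3 = 5*(435 - 1*(-1/82142))/3 = 5*(435 + 1/82142)/3 = (5/3)*(35731771/82142) = 178658855/246426 ≈ 725.00)
v - 1*(-302063) = 178658855/246426 - 1*(-302063) = 178658855/246426 + 302063 = 74614835693/246426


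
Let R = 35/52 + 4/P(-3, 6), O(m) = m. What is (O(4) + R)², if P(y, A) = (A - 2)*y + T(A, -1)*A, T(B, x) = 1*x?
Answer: 4338889/219024 ≈ 19.810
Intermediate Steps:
T(B, x) = x
P(y, A) = -A + y*(-2 + A) (P(y, A) = (A - 2)*y - A = (-2 + A)*y - A = y*(-2 + A) - A = -A + y*(-2 + A))
R = 211/468 (R = 35/52 + 4/(-1*6 - 2*(-3) + 6*(-3)) = 35*(1/52) + 4/(-6 + 6 - 18) = 35/52 + 4/(-18) = 35/52 + 4*(-1/18) = 35/52 - 2/9 = 211/468 ≈ 0.45085)
(O(4) + R)² = (4 + 211/468)² = (2083/468)² = 4338889/219024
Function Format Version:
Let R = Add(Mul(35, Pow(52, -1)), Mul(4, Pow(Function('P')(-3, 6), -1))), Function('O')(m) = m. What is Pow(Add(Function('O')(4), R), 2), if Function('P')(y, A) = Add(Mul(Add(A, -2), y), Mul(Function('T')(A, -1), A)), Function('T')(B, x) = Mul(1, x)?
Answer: Rational(4338889, 219024) ≈ 19.810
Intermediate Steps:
Function('T')(B, x) = x
Function('P')(y, A) = Add(Mul(-1, A), Mul(y, Add(-2, A))) (Function('P')(y, A) = Add(Mul(Add(A, -2), y), Mul(-1, A)) = Add(Mul(Add(-2, A), y), Mul(-1, A)) = Add(Mul(y, Add(-2, A)), Mul(-1, A)) = Add(Mul(-1, A), Mul(y, Add(-2, A))))
R = Rational(211, 468) (R = Add(Mul(35, Pow(52, -1)), Mul(4, Pow(Add(Mul(-1, 6), Mul(-2, -3), Mul(6, -3)), -1))) = Add(Mul(35, Rational(1, 52)), Mul(4, Pow(Add(-6, 6, -18), -1))) = Add(Rational(35, 52), Mul(4, Pow(-18, -1))) = Add(Rational(35, 52), Mul(4, Rational(-1, 18))) = Add(Rational(35, 52), Rational(-2, 9)) = Rational(211, 468) ≈ 0.45085)
Pow(Add(Function('O')(4), R), 2) = Pow(Add(4, Rational(211, 468)), 2) = Pow(Rational(2083, 468), 2) = Rational(4338889, 219024)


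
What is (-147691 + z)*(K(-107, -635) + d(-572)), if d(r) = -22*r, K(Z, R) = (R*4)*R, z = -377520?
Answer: -853722077124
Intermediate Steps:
K(Z, R) = 4*R² (K(Z, R) = (4*R)*R = 4*R²)
(-147691 + z)*(K(-107, -635) + d(-572)) = (-147691 - 377520)*(4*(-635)² - 22*(-572)) = -525211*(4*403225 + 12584) = -525211*(1612900 + 12584) = -525211*1625484 = -853722077124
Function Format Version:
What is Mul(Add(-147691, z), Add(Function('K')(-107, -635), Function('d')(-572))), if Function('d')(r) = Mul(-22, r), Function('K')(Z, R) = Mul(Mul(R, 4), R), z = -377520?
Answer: -853722077124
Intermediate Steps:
Function('K')(Z, R) = Mul(4, Pow(R, 2)) (Function('K')(Z, R) = Mul(Mul(4, R), R) = Mul(4, Pow(R, 2)))
Mul(Add(-147691, z), Add(Function('K')(-107, -635), Function('d')(-572))) = Mul(Add(-147691, -377520), Add(Mul(4, Pow(-635, 2)), Mul(-22, -572))) = Mul(-525211, Add(Mul(4, 403225), 12584)) = Mul(-525211, Add(1612900, 12584)) = Mul(-525211, 1625484) = -853722077124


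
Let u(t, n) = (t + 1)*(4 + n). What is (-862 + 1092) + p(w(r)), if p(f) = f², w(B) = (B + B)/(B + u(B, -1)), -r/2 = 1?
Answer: 5766/25 ≈ 230.64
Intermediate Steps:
r = -2 (r = -2*1 = -2)
u(t, n) = (1 + t)*(4 + n)
w(B) = 2*B/(3 + 4*B) (w(B) = (B + B)/(B + (4 - 1 + 4*B - B)) = (2*B)/(B + (3 + 3*B)) = (2*B)/(3 + 4*B) = 2*B/(3 + 4*B))
(-862 + 1092) + p(w(r)) = (-862 + 1092) + (2*(-2)/(3 + 4*(-2)))² = 230 + (2*(-2)/(3 - 8))² = 230 + (2*(-2)/(-5))² = 230 + (2*(-2)*(-⅕))² = 230 + (⅘)² = 230 + 16/25 = 5766/25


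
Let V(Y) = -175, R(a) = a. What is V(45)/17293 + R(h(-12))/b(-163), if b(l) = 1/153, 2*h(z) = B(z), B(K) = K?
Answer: -15875149/17293 ≈ -918.01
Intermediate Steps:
h(z) = z/2
b(l) = 1/153
V(45)/17293 + R(h(-12))/b(-163) = -175/17293 + ((½)*(-12))/(1/153) = -175*1/17293 - 6*153 = -175/17293 - 918 = -15875149/17293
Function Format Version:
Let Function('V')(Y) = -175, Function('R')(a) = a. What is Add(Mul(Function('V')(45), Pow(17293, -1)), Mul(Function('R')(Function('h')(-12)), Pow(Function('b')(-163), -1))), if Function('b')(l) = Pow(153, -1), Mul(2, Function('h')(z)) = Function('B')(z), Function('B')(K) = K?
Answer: Rational(-15875149, 17293) ≈ -918.01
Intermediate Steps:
Function('h')(z) = Mul(Rational(1, 2), z)
Function('b')(l) = Rational(1, 153)
Add(Mul(Function('V')(45), Pow(17293, -1)), Mul(Function('R')(Function('h')(-12)), Pow(Function('b')(-163), -1))) = Add(Mul(-175, Pow(17293, -1)), Mul(Mul(Rational(1, 2), -12), Pow(Rational(1, 153), -1))) = Add(Mul(-175, Rational(1, 17293)), Mul(-6, 153)) = Add(Rational(-175, 17293), -918) = Rational(-15875149, 17293)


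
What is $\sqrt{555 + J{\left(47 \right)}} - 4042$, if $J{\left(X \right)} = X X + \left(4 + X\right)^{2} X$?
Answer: $-4042 + \sqrt{125011} \approx -3688.4$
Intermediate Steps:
$J{\left(X \right)} = X^{2} + X \left(4 + X\right)^{2}$
$\sqrt{555 + J{\left(47 \right)}} - 4042 = \sqrt{555 + 47 \left(47 + \left(4 + 47\right)^{2}\right)} - 4042 = \sqrt{555 + 47 \left(47 + 51^{2}\right)} - 4042 = \sqrt{555 + 47 \left(47 + 2601\right)} - 4042 = \sqrt{555 + 47 \cdot 2648} - 4042 = \sqrt{555 + 124456} - 4042 = \sqrt{125011} - 4042 = -4042 + \sqrt{125011}$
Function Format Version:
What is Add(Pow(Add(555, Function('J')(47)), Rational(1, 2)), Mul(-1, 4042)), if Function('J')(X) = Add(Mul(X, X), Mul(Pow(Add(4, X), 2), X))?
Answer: Add(-4042, Pow(125011, Rational(1, 2))) ≈ -3688.4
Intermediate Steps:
Function('J')(X) = Add(Pow(X, 2), Mul(X, Pow(Add(4, X), 2)))
Add(Pow(Add(555, Function('J')(47)), Rational(1, 2)), Mul(-1, 4042)) = Add(Pow(Add(555, Mul(47, Add(47, Pow(Add(4, 47), 2)))), Rational(1, 2)), Mul(-1, 4042)) = Add(Pow(Add(555, Mul(47, Add(47, Pow(51, 2)))), Rational(1, 2)), -4042) = Add(Pow(Add(555, Mul(47, Add(47, 2601))), Rational(1, 2)), -4042) = Add(Pow(Add(555, Mul(47, 2648)), Rational(1, 2)), -4042) = Add(Pow(Add(555, 124456), Rational(1, 2)), -4042) = Add(Pow(125011, Rational(1, 2)), -4042) = Add(-4042, Pow(125011, Rational(1, 2)))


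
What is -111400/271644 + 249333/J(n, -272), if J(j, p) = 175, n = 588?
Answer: 2418225659/1697775 ≈ 1424.3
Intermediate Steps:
-111400/271644 + 249333/J(n, -272) = -111400/271644 + 249333/175 = -111400*1/271644 + 249333*(1/175) = -27850/67911 + 35619/25 = 2418225659/1697775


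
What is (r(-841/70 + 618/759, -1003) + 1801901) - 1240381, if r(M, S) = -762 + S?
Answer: 559755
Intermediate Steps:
(r(-841/70 + 618/759, -1003) + 1801901) - 1240381 = ((-762 - 1003) + 1801901) - 1240381 = (-1765 + 1801901) - 1240381 = 1800136 - 1240381 = 559755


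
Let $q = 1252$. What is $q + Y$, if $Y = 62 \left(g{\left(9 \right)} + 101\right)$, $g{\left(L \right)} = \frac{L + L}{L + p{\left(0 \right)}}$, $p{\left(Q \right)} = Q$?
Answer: $7638$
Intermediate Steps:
$g{\left(L \right)} = 2$ ($g{\left(L \right)} = \frac{L + L}{L + 0} = \frac{2 L}{L} = 2$)
$Y = 6386$ ($Y = 62 \left(2 + 101\right) = 62 \cdot 103 = 6386$)
$q + Y = 1252 + 6386 = 7638$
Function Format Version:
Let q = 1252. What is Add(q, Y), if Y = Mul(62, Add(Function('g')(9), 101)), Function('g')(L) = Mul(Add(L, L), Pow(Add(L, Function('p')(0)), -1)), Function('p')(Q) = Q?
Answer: 7638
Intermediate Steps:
Function('g')(L) = 2 (Function('g')(L) = Mul(Add(L, L), Pow(Add(L, 0), -1)) = Mul(Mul(2, L), Pow(L, -1)) = 2)
Y = 6386 (Y = Mul(62, Add(2, 101)) = Mul(62, 103) = 6386)
Add(q, Y) = Add(1252, 6386) = 7638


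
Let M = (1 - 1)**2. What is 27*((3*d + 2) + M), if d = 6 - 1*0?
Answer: 540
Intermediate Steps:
M = 0 (M = 0**2 = 0)
d = 6 (d = 6 + 0 = 6)
27*((3*d + 2) + M) = 27*((3*6 + 2) + 0) = 27*((18 + 2) + 0) = 27*(20 + 0) = 27*20 = 540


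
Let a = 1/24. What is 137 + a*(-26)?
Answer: 1631/12 ≈ 135.92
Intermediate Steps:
a = 1/24 ≈ 0.041667
137 + a*(-26) = 137 + (1/24)*(-26) = 137 - 13/12 = 1631/12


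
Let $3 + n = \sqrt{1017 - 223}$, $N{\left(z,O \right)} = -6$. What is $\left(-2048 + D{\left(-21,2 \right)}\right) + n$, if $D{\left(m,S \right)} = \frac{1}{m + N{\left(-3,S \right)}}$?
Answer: $- \frac{55378}{27} + \sqrt{794} \approx -2022.9$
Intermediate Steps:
$D{\left(m,S \right)} = \frac{1}{-6 + m}$ ($D{\left(m,S \right)} = \frac{1}{m - 6} = \frac{1}{-6 + m}$)
$n = -3 + \sqrt{794}$ ($n = -3 + \sqrt{1017 - 223} = -3 + \sqrt{794} \approx 25.178$)
$\left(-2048 + D{\left(-21,2 \right)}\right) + n = \left(-2048 + \frac{1}{-6 - 21}\right) - \left(3 - \sqrt{794}\right) = \left(-2048 + \frac{1}{-27}\right) - \left(3 - \sqrt{794}\right) = \left(-2048 - \frac{1}{27}\right) - \left(3 - \sqrt{794}\right) = - \frac{55297}{27} - \left(3 - \sqrt{794}\right) = - \frac{55378}{27} + \sqrt{794}$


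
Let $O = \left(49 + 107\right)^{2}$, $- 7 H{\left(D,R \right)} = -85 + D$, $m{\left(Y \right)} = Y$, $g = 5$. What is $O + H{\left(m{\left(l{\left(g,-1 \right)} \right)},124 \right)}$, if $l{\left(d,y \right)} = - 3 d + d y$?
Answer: $24351$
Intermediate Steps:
$H{\left(D,R \right)} = \frac{85}{7} - \frac{D}{7}$ ($H{\left(D,R \right)} = - \frac{-85 + D}{7} = \frac{85}{7} - \frac{D}{7}$)
$O = 24336$ ($O = 156^{2} = 24336$)
$O + H{\left(m{\left(l{\left(g,-1 \right)} \right)},124 \right)} = 24336 + \left(\frac{85}{7} - \frac{5 \left(-3 - 1\right)}{7}\right) = 24336 + \left(\frac{85}{7} - \frac{5 \left(-4\right)}{7}\right) = 24336 + \left(\frac{85}{7} - - \frac{20}{7}\right) = 24336 + \left(\frac{85}{7} + \frac{20}{7}\right) = 24336 + 15 = 24351$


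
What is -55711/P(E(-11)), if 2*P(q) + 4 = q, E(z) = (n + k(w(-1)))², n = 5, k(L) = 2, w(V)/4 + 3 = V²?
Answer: -111422/45 ≈ -2476.0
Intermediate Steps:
w(V) = -12 + 4*V²
E(z) = 49 (E(z) = (5 + 2)² = 7² = 49)
P(q) = -2 + q/2
-55711/P(E(-11)) = -55711/(-2 + (½)*49) = -55711/(-2 + 49/2) = -55711/45/2 = -55711*2/45 = -111422/45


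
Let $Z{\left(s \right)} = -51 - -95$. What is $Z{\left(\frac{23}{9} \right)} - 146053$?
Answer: $-146009$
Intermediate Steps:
$Z{\left(s \right)} = 44$ ($Z{\left(s \right)} = -51 + 95 = 44$)
$Z{\left(\frac{23}{9} \right)} - 146053 = 44 - 146053 = -146009$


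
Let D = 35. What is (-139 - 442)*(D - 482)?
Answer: 259707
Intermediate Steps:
(-139 - 442)*(D - 482) = (-139 - 442)*(35 - 482) = -581*(-447) = 259707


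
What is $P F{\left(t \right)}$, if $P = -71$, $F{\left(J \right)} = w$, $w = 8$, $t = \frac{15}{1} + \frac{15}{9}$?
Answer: $-568$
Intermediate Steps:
$t = \frac{50}{3}$ ($t = 15 \cdot 1 + 15 \cdot \frac{1}{9} = 15 + \frac{5}{3} = \frac{50}{3} \approx 16.667$)
$F{\left(J \right)} = 8$
$P F{\left(t \right)} = \left(-71\right) 8 = -568$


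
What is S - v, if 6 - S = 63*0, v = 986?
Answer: -980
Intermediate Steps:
S = 6 (S = 6 - 63*0 = 6 - 1*0 = 6 + 0 = 6)
S - v = 6 - 1*986 = 6 - 986 = -980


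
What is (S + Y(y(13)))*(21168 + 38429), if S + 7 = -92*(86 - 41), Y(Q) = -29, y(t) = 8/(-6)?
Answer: -248877072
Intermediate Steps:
y(t) = -4/3 (y(t) = 8*(-⅙) = -4/3)
S = -4147 (S = -7 - 92*(86 - 41) = -7 - 92*45 = -7 - 4140 = -4147)
(S + Y(y(13)))*(21168 + 38429) = (-4147 - 29)*(21168 + 38429) = -4176*59597 = -248877072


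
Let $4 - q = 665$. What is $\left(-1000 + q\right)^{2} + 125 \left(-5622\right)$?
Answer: $2056171$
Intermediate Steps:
$q = -661$ ($q = 4 - 665 = -661$)
$\left(-1000 + q\right)^{2} + 125 \left(-5622\right) = \left(-1000 - 661\right)^{2} + 125 \left(-5622\right) = \left(-1661\right)^{2} - 702750 = 2758921 - 702750 = 2056171$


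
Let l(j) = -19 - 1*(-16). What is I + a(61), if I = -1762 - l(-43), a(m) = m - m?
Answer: -1759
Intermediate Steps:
a(m) = 0
l(j) = -3 (l(j) = -19 + 16 = -3)
I = -1759 (I = -1762 - 1*(-3) = -1762 + 3 = -1759)
I + a(61) = -1759 + 0 = -1759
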